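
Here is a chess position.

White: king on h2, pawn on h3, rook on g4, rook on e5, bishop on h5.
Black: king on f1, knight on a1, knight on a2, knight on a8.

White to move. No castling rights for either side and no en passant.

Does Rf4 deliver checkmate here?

yes

After Rf4: black king on f1; in check: yes, from the white rook on f4.
King squares — e1: attacked by Re5; g1: attacked by Kh2; e2: attacked by Re5; f2: attacked by Rf4; g2: attacked by Kh2.
Black has no legal moves → checkmate.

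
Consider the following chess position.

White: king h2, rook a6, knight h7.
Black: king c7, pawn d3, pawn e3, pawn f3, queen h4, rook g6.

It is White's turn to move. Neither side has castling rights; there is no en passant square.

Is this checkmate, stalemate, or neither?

checkmate

White to move; white king on h2.
In check: yes, from the black queen on h4.
King squares — g1: attacked by Rg6; h1: attacked by Qh4; g2: attacked by Pf3; g3: attacked by Qh4; h3: attacked by Qh4.
Legal moves for White: none.
In check with no legal moves → checkmate.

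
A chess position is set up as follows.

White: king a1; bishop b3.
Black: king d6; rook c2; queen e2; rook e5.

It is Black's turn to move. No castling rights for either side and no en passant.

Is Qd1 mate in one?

yes

After Qd1: white king on a1; in check: yes, from the black queen on d1.
King squares — b1: attacked by Qd1; a2: attacked by Rc2; b2: attacked by Rc2.
White has no legal moves → checkmate.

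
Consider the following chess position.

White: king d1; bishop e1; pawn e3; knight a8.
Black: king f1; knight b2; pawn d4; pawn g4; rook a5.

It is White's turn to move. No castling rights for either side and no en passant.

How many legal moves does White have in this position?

3

White to move; king on d1.
In check: yes, from the black knight on b2.
Legal moves: Kd2, Kc2, Kc1.
Count: 3.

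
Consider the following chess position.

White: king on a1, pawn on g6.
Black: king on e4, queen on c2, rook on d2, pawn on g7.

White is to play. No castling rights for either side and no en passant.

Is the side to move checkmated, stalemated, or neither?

stalemate

White to move; white king on a1.
In check: no.
King squares — b1: attacked by Qc2; a2: attacked by Qc2; b2: attacked by Qc2.
Legal moves for White: none.
Not in check and no legal moves → stalemate.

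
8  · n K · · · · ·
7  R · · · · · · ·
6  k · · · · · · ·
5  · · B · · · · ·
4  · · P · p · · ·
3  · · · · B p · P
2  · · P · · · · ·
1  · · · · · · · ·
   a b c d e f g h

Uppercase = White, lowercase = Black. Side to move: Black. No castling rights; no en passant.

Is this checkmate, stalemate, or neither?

Black to move; black king on a6.
In check: yes, from the white rook on a7.
King squares — a5: attacked by Ra7; b5: attacked by Pc4; b6: attacked by Bc5; a7: attacked by Bc5; b7: attacked by Ra7.
Legal moves for Black: none.
In check with no legal moves → checkmate.

checkmate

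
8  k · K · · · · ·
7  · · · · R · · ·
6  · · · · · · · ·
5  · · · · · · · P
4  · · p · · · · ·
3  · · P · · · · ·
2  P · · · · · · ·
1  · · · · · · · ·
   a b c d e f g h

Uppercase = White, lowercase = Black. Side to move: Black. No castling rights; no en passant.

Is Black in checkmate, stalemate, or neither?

Black to move; black king on a8.
In check: no.
King squares — a7: attacked by Re7; b7: attacked by Re7; b8: attacked by Kc8.
Legal moves for Black: none.
Not in check and no legal moves → stalemate.

stalemate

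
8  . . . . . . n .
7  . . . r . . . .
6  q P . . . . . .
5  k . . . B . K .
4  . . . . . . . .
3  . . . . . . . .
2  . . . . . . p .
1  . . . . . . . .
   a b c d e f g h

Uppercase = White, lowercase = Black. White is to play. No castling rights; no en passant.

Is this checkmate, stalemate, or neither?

White to move; white king on g5.
In check: no.
Legal moves for White include: Kg6, Kh5, Kf5, Kh4, Kg4, Kf4, Bh8, Bb8, Bg7, Bc7, Bf6, Bd6, Bf4, Bd4, Bg3, Bc3+, Bh2, Bb2, ... (list truncated; more exist).
White has legal moves and is not in check → neither.

neither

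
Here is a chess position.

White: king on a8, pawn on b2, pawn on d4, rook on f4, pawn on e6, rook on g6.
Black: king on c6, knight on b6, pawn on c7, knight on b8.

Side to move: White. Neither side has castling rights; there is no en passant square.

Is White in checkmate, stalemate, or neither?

White to move; white king on a8.
In check: yes, from the black knight on b6.
King squares — a7: available; b7: attacked by Kc6; b8: available.
Legal moves for White: Kxb8, Ka7.
White is in check but has 2 legal moves → neither.

neither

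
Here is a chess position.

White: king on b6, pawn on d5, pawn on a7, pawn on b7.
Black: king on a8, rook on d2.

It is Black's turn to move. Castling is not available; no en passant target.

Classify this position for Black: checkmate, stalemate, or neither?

checkmate

Black to move; black king on a8.
In check: yes, from the white pawn on b7.
King squares — a7: attacked by Kb6; b7: attacked by Kb6; b8: attacked by Pa7.
Legal moves for Black: none.
In check with no legal moves → checkmate.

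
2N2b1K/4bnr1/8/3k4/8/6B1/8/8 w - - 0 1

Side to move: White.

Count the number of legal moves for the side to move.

White to move; king on h8.
In check: yes, from the black knight on f7.
Legal moves: none.
Count: 0.

0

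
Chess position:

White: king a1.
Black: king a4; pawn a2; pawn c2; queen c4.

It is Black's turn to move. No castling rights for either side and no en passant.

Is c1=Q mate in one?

After c1=Q: white king on a1; in check: yes, from the black queen on c1.
King squares — b1: attacked by Qc1; a2: attacked by Qc4; b2: attacked by Qc1.
White has no legal moves → checkmate.

yes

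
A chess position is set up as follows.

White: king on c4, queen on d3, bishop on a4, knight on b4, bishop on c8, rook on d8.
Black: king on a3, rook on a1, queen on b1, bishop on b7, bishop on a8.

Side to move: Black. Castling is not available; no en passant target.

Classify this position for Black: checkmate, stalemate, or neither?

neither

Black to move; black king on a3.
In check: yes, from the white queen on d3.
Legal moves for Black: Kxa4, Kb2, Qxd3+, Qb3+.
Black is in check but has 4 legal moves → neither.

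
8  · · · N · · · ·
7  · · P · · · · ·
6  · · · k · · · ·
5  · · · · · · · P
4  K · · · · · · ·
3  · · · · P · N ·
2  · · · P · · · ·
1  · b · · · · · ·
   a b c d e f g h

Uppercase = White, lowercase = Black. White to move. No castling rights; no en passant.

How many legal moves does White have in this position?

White to move; king on a4.
In check: no.
Legal moves: Nf7+, Nb7+, Ne6, Nc6, Kb5, Ka5, Kb4, Kb3, Ka3, Nf5+, Ne4+, Ne2, Nh1, Nf1, c8=Q, c8=R, c8=B, c8=N+, h6, e4, d3, d4.
Count: 22.

22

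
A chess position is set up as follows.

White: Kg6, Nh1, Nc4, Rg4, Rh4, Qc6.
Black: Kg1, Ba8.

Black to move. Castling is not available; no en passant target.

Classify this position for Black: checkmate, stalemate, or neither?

Black to move; black king on g1.
In check: yes, from the white rook on g4.
Legal moves for Black: Kf1.
Black is in check but has 1 legal move → neither.

neither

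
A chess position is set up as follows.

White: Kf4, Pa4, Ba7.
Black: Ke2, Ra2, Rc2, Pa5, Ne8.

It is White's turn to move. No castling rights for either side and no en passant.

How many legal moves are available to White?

13

White to move; king on f4.
In check: no.
Legal moves: Bb8, Bb6, Bc5, Bd4, Be3, Bf2, Bg1, Kg5, Kf5, Ke5, Kg4, Ke4, Kg3.
Count: 13.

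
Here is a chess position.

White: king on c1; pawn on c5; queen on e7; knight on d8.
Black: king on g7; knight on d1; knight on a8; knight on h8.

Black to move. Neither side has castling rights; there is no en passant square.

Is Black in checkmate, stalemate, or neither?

neither

Black to move; black king on g7.
In check: yes, from the white queen on e7.
King squares — f6: attacked by Qe7; g6: available; h6: available; f7: attacked by Qe7; h7: attacked by Qe7; f8: attacked by Qe7; g8: available; h8: own knight.
Legal moves for Black: Kg8, Kh6, Kg6, Nf7.
Black is in check but has 4 legal moves → neither.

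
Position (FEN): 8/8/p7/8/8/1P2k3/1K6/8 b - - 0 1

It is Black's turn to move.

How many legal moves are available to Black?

9

Black to move; king on e3.
In check: no.
Legal moves: Kf4, Ke4, Kd4, Kf3, Kd3, Kf2, Ke2, Kd2, a5.
Count: 9.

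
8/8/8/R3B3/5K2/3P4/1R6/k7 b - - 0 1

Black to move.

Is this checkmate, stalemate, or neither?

checkmate

Black to move; black king on a1.
In check: yes, from the white rook on a5.
King squares — b1: attacked by Rb2; a2: attacked by Rb2; b2: attacked by Be5.
Legal moves for Black: none.
In check with no legal moves → checkmate.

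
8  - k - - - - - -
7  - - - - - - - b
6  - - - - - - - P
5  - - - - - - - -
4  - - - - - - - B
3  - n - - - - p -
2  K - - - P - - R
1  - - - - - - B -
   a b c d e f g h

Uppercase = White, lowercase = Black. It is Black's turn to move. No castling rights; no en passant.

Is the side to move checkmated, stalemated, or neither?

Black to move; black king on b8.
In check: no.
Legal moves for Black include: Kc8, Ka8, Kc7, Kb7, Bg8, Bg6, Bf5, Be4, Bd3, Bc2, Bb1+, Nc5, Na5, Nd4, Nd2, Nc1+, Na1, gxh2, ... (list truncated; more exist).
Black has legal moves and is not in check → neither.

neither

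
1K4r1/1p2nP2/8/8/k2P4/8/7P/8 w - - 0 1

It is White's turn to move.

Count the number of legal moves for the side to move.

White to move; king on b8.
In check: yes, from the black rook on g8.
Legal moves: Kc7, Kxb7, Ka7, fxg8=Q, fxg8=R, fxg8=B, fxg8=N, f8=Q, f8=R, f8=B, f8=N.
Count: 11.

11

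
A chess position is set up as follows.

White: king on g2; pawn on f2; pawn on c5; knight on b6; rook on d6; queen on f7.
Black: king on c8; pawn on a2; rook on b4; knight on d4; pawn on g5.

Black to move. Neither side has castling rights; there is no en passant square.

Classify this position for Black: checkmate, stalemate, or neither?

neither

Black to move; black king on c8.
In check: yes, from the white knight on b6.
King squares — b7: attacked by Qf7; c7: attacked by Qf7; d7: attacked by Nb6; b8: available; d8: attacked by Rd6.
Legal moves for Black: Kb8, Rxb6.
Black is in check but has 2 legal moves → neither.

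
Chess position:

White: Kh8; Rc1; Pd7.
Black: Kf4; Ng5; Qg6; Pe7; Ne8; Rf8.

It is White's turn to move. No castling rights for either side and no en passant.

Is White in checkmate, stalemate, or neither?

White to move; white king on h8.
In check: yes, from the black rook on f8.
King squares — g7: attacked by Qg6; h7: attacked by Ng5; g8: attacked by Qg6.
Legal moves for White: none.
In check with no legal moves → checkmate.

checkmate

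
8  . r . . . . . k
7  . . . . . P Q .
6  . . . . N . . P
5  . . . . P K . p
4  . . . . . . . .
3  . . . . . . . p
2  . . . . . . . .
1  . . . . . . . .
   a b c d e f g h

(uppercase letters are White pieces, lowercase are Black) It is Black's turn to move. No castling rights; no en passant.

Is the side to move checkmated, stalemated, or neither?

Black to move; black king on h8.
In check: yes, from the white queen on g7.
King squares — g7: attacked by Ne6; h7: attacked by Qg7; g8: attacked by Pf7.
Legal moves for Black: none.
In check with no legal moves → checkmate.

checkmate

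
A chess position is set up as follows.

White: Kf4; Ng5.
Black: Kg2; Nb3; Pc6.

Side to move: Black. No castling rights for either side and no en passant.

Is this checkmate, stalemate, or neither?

neither

Black to move; black king on g2.
In check: no.
Legal moves for Black: Nc5, Na5, Nd4, Nd2, Nc1, Na1, Kh2, Kf2, Kh1, Kg1, Kf1, c5.
Black has 12 legal moves and is not in check → neither.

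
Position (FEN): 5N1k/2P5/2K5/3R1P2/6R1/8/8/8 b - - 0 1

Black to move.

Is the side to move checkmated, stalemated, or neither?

Black to move; black king on h8.
In check: no.
King squares — g7: attacked by Rg4; h7: attacked by Nf8; g8: attacked by Rg4.
Legal moves for Black: none.
Not in check and no legal moves → stalemate.

stalemate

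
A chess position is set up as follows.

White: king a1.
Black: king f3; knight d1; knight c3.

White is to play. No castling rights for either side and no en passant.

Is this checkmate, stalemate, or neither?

White to move; white king on a1.
In check: no.
King squares — b1: attacked by Nc3; a2: attacked by Nc3; b2: attacked by Nd1.
Legal moves for White: none.
Not in check and no legal moves → stalemate.

stalemate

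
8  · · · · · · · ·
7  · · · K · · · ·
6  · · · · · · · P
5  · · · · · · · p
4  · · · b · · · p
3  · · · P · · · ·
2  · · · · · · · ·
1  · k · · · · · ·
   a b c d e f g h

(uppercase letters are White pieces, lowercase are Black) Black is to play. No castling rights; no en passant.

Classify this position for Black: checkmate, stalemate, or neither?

neither

Black to move; black king on b1.
In check: no.
Legal moves for Black include: Bh8, Bg7, Ba7, Bf6, Bb6, Be5, Bc5, Be3, Bc3, Bf2, Bb2, Bg1, Ba1, Kc2, Kb2, Ka2, Kc1, Ka1, ... (list truncated; more exist).
Black has legal moves and is not in check → neither.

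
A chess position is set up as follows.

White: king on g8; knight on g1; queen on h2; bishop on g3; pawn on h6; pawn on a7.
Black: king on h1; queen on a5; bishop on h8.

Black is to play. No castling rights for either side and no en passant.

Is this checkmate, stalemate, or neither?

Black to move; black king on h1.
In check: yes, from the white queen on h2.
King squares — g1: attacked by Qh2; g2: attacked by Qh2; h2: attacked by Bg3.
Legal moves for Black: none.
In check with no legal moves → checkmate.

checkmate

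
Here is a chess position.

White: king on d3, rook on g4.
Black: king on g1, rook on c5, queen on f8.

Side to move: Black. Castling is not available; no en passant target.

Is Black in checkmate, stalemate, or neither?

Black to move; black king on g1.
In check: yes, from the white rook on g4.
King squares — f1: available; h1: available; f2: available; g2: attacked by Rg4; h2: available.
Legal moves for Black: Kh2, Kf2, Kh1, Kf1.
Black is in check but has 4 legal moves → neither.

neither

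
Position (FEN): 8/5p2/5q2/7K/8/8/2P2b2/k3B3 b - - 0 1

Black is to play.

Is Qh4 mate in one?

yes

After Qh4: white king on h5; in check: yes, from the black queen on h4.
King squares — g4: attacked by Qh4; h4: attacked by Bf2; g5: attacked by Qh4; g6: attacked by Pf7; h6: attacked by Qh4.
White has no legal moves → checkmate.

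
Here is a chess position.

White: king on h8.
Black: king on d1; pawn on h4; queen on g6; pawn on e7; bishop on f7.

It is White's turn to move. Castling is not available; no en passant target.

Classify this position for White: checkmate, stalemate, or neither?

stalemate

White to move; white king on h8.
In check: no.
King squares — g7: attacked by Qg6; h7: attacked by Qg6; g8: attacked by Qg6.
Legal moves for White: none.
Not in check and no legal moves → stalemate.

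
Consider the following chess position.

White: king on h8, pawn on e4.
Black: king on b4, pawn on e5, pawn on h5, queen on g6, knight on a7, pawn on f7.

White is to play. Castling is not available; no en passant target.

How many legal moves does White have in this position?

0

White to move; king on h8.
In check: no.
Legal moves: none.
Count: 0.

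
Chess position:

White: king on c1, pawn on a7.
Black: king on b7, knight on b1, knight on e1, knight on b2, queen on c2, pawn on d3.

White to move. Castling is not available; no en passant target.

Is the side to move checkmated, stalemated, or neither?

checkmate

White to move; white king on c1.
In check: yes, from the black queen on c2.
King squares — b1: attacked by Qc2; d1: attacked by Nb2; b2: attacked by Qc2; c2: attacked by Ne1; d2: attacked by Nb1.
Legal moves for White: none.
In check with no legal moves → checkmate.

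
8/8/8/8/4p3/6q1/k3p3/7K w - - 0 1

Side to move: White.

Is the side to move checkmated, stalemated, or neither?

White to move; white king on h1.
In check: no.
King squares — g1: attacked by Qg3; g2: attacked by Qg3; h2: attacked by Qg3.
Legal moves for White: none.
Not in check and no legal moves → stalemate.

stalemate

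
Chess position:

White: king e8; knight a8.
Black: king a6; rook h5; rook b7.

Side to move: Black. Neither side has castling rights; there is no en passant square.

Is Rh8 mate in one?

After Rh8: white king on e8; in check: yes, from the black rook on h8.
King squares — d7: attacked by Rb7; e7: attacked by Rb7; f7: attacked by Rb7; d8: attacked by Rh8; f8: attacked by Rh8.
White has no legal moves → checkmate.

yes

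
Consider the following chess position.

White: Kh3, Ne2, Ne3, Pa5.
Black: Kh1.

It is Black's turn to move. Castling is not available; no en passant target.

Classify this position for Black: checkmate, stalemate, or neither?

Black to move; black king on h1.
In check: no.
King squares — g1: attacked by Ne2; g2: attacked by Ne3; h2: attacked by Kh3.
Legal moves for Black: none.
Not in check and no legal moves → stalemate.

stalemate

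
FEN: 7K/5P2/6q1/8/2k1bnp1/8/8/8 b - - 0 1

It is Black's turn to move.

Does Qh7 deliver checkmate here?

yes

After Qh7: white king on h8; in check: yes, from the black queen on h7.
King squares — g7: attacked by Qh7; h7: attacked by Be4; g8: attacked by Qh7.
White has no legal moves → checkmate.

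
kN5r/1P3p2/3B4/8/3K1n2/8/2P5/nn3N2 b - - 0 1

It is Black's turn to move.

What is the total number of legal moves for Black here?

Black to move; king on a8.
In check: yes, from the white pawn on b7.
Legal moves: Kxb7, Ka7.
Count: 2.

2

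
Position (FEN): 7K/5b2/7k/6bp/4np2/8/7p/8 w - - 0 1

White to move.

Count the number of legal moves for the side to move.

0

White to move; king on h8.
In check: no.
Legal moves: none.
Count: 0.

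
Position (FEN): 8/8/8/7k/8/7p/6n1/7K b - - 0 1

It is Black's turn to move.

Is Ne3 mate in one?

no

After Ne3: white king on h1; in check: no.
White is not in check, so this cannot be checkmate.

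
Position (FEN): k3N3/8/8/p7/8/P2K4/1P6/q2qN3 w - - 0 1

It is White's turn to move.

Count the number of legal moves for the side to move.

White to move; king on d3.
In check: yes, from the black queen on d1.
Legal moves: Ke4, Kc4, Ke3, Kc3.
Count: 4.

4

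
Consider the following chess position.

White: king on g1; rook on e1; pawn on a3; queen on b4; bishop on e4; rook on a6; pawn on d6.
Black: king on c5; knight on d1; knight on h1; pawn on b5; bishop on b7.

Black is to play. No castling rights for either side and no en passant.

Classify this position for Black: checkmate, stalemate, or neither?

Black to move; black king on c5.
In check: yes, from the white queen on b4.
King squares — b4: attacked by Pa3; c4: attacked by Qb4; d4: attacked by Qb4; b5: own pawn; d5: attacked by Be4; b6: attacked by Ra6; c6: attacked by Be4; d6: attacked by Qb4.
Legal moves for Black: none.
In check with no legal moves → checkmate.

checkmate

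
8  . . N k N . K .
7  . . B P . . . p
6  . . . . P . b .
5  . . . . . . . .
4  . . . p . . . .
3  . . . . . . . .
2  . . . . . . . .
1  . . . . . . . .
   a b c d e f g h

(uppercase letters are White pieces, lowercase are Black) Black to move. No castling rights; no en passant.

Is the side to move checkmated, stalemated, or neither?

checkmate

Black to move; black king on d8.
In check: yes, from the white bishop on c7.
King squares — c7: attacked by Ne8; d7: attacked by Pe6; e7: attacked by Nc8; c8: attacked by Pd7; e8: attacked by Pd7.
Legal moves for Black: none.
In check with no legal moves → checkmate.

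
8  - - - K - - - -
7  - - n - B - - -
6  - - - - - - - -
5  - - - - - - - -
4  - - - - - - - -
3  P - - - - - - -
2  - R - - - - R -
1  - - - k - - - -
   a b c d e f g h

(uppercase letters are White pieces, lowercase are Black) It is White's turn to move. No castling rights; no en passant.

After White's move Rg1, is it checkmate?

yes

After Rg1: black king on d1; in check: yes, from the white rook on g1.
King squares — c1: attacked by Rg1; e1: attacked by Rg1; c2: attacked by Rb2; d2: attacked by Rb2; e2: attacked by Rb2.
Black has no legal moves → checkmate.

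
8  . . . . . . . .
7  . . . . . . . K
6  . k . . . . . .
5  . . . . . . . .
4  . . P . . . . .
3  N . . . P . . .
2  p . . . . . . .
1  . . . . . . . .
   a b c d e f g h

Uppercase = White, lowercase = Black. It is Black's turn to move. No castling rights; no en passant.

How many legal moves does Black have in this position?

Black to move; king on b6.
In check: no.
Legal moves: Kc7, Kb7, Ka7, Kc6, Ka6, Kc5, Ka5, a1=Q, a1=R, a1=B, a1=N.
Count: 11.

11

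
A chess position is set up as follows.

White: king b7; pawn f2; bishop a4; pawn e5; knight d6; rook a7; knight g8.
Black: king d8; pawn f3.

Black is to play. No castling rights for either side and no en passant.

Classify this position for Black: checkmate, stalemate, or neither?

stalemate

Black to move; black king on d8.
In check: no.
King squares — c7: attacked by Kb7; d7: attacked by Ba4; e7: attacked by Ng8; c8: attacked by Nd6; e8: attacked by Ba4.
Legal moves for Black: none.
Not in check and no legal moves → stalemate.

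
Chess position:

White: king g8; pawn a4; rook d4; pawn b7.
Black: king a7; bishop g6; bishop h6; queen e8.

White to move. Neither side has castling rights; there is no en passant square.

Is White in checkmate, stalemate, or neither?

White to move; white king on g8.
In check: yes, from the black queen on e8.
King squares — f7: attacked by Bg6; g7: attacked by Bh6; h7: attacked by Bg6; f8: attacked by Bh6; h8: attacked by Qe8.
Legal moves for White: none.
In check with no legal moves → checkmate.

checkmate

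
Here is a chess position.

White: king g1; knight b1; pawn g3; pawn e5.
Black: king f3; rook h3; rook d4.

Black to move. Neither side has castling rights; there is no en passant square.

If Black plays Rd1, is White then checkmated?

yes

After Rd1: white king on g1; in check: yes, from the black rook on d1.
King squares — f1: attacked by Rd1; h1: attacked by Rd1; f2: attacked by Kf3; g2: attacked by Kf3; h2: attacked by Rh3.
White has no legal moves → checkmate.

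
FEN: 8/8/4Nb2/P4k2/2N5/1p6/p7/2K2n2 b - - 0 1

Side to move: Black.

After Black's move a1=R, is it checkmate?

yes

After a1=R: white king on c1; in check: yes, from the black rook on a1.
King squares — b1: attacked by Ra1; d1: attacked by Ra1; b2: attacked by Bf6; c2: attacked by Pb3; d2: attacked by Nf1.
White has no legal moves → checkmate.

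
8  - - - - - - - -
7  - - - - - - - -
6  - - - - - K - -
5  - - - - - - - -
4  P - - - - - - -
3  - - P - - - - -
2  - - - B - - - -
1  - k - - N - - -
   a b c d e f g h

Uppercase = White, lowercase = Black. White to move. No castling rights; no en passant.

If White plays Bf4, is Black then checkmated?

After Bf4: black king on b1; in check: no.
Black is not in check, so this cannot be checkmate.

no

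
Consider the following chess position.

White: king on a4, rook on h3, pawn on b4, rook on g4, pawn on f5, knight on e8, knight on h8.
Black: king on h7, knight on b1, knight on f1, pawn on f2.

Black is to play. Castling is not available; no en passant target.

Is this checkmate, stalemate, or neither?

Black to move; black king on h7.
In check: yes, from the white rook on h3.
King squares — g6: attacked by Rg4; h6: attacked by Rh3; g7: attacked by Rg4; g8: attacked by Rg4; h8: attacked by Rh3.
Legal moves for Black: none.
In check with no legal moves → checkmate.

checkmate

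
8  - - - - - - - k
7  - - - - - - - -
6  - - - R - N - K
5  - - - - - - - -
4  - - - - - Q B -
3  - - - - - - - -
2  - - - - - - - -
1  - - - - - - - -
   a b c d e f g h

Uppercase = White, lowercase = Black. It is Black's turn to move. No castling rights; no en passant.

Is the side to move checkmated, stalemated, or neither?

Black to move; black king on h8.
In check: no.
King squares — g7: attacked by Kh6; h7: attacked by Nf6; g8: attacked by Nf6.
Legal moves for Black: none.
Not in check and no legal moves → stalemate.

stalemate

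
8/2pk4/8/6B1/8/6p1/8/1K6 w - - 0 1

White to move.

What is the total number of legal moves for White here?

14

White to move; king on b1.
In check: no.
Legal moves: Bd8, Be7, Bh6, Bf6, Bh4, Bf4, Be3, Bd2, Bc1, Kc2, Kb2, Ka2, Kc1, Ka1.
Count: 14.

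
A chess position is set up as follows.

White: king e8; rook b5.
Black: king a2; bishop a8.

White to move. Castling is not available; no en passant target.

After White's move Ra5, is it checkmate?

After Ra5: black king on a2; in check: yes, from the white rook on a5.
Black has 3 legal replies: Kb3, Kb2, Kb1.
In check but a legal move exists → not checkmate.

no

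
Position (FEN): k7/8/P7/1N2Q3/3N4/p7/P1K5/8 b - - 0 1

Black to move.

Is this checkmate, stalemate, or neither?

Black to move; black king on a8.
In check: no.
King squares — a7: attacked by Nb5; b7: attacked by Pa6; b8: attacked by Qe5.
Legal moves for Black: none.
Not in check and no legal moves → stalemate.

stalemate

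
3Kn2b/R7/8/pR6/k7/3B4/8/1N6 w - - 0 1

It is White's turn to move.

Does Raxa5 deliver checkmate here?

yes

After Raxa5: black king on a4; in check: yes, from the white rook on a5.
King squares — a3: attacked by Nb1; b3: attacked by Rb5; b4: attacked by Rb5; a5: attacked by Rb5; b5: attacked by Bd3.
Black has no legal moves → checkmate.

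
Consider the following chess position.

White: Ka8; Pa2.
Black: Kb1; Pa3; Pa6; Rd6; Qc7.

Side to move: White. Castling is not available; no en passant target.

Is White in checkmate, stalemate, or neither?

White to move; white king on a8.
In check: no.
King squares — a7: attacked by Qc7; b7: attacked by Qc7; b8: attacked by Qc7.
Legal moves for White: none.
Not in check and no legal moves → stalemate.

stalemate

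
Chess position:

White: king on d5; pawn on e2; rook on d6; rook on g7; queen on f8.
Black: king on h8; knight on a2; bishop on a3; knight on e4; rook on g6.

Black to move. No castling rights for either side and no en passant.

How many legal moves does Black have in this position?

0

Black to move; king on h8.
In check: yes, from the white queen on f8.
Legal moves: none.
Count: 0.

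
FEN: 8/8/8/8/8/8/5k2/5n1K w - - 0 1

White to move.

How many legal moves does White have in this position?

White to move; king on h1.
In check: no.
Legal moves: none.
Count: 0.

0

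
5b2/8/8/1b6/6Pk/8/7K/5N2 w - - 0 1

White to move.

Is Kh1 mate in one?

After Kh1: black king on h4; in check: no.
Black is not in check, so this cannot be checkmate.

no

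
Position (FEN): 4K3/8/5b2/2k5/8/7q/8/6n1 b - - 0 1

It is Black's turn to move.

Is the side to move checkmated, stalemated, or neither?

neither

Black to move; black king on c5.
In check: no.
Legal moves for Black include: Bh8, Bd8, Bg7, Be7, Bg5, Be5, Bh4, Bd4, Bc3, Bb2, Ba1, Kd6, Kc6, Kb6, Kd5, Kb5, Kd4, Kc4, ... (list truncated; more exist).
Black has legal moves and is not in check → neither.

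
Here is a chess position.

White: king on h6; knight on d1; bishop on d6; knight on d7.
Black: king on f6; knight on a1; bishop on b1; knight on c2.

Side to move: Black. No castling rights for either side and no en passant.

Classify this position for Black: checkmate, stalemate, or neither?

neither

Black to move; black king on f6.
In check: yes, from the white knight on d7.
King squares — e5: attacked by Bd6; f5: available; g5: attacked by Kh6; e6: available; g6: attacked by Kh6; e7: attacked by Bd6; f7: available; g7: attacked by Kh6.
Legal moves for Black: Kf7, Ke6, Kf5.
Black is in check but has 3 legal moves → neither.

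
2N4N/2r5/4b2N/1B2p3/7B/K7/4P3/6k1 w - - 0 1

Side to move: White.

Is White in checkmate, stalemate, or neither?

neither

White to move; white king on a3.
In check: no.
Legal moves for White include: N8f7, Ng6, Ne7, Na7, Nd6, Nb6, Ng8, N6f7, Nf5, Ng4, Be8, Bd7, Bc6, Ba6, Bc4, Ba4, Bd3, Bd8, ... (list truncated; more exist).
White has legal moves and is not in check → neither.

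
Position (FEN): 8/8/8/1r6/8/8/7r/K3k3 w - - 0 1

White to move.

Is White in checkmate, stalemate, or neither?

White to move; white king on a1.
In check: no.
King squares — b1: attacked by Rb5; a2: attacked by Rh2; b2: attacked by Rh2.
Legal moves for White: none.
Not in check and no legal moves → stalemate.

stalemate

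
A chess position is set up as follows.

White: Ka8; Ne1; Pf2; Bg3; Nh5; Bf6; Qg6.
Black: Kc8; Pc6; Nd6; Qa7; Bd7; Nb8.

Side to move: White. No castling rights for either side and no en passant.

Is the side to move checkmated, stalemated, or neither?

neither

White to move; white king on a8.
In check: yes, from the black queen on a7.
King squares — a7: available; b7: attacked by Nd6; b8: attacked by Qa7.
Legal moves for White: Kxa7.
White is in check but has 1 legal move → neither.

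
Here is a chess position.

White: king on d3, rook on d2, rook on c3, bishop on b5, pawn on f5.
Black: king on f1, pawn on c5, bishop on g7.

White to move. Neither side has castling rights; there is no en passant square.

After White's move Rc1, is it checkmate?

yes

After Rc1: black king on f1; in check: yes, from the white rook on c1.
King squares — e1: attacked by Rc1; g1: attacked by Rc1; e2: attacked by Rd2; f2: attacked by Rd2; g2: attacked by Rd2.
Black has no legal moves → checkmate.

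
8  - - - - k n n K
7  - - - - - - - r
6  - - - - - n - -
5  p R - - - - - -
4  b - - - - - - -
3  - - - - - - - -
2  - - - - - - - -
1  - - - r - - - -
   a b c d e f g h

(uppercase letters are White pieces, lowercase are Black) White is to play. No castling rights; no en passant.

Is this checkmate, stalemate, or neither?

checkmate

White to move; white king on h8.
In check: yes, from the black rook on h7.
King squares — g7: attacked by Rh7; h7: attacked by Nf6; g8: attacked by Nf6.
Legal moves for White: none.
In check with no legal moves → checkmate.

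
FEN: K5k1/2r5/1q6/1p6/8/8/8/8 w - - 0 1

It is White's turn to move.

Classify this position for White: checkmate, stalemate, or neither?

stalemate

White to move; white king on a8.
In check: no.
King squares — a7: attacked by Qb6; b7: attacked by Qb6; b8: attacked by Qb6.
Legal moves for White: none.
Not in check and no legal moves → stalemate.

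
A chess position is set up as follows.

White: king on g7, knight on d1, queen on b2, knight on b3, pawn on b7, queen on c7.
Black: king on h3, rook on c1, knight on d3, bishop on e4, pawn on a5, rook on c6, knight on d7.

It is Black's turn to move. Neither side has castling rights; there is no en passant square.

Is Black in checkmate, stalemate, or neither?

neither

Black to move; black king on h3.
In check: no.
Legal moves for Black include: Nf8, Nb8, Nf6, Nb6, N7e5, N7c5, Rxc7, Rh6, Rg6+, Rf6, Re6, Rd6, Rb6, Ra6, R6c5, R6c4, R6c3, R6c2, ... (list truncated; more exist).
Black has legal moves and is not in check → neither.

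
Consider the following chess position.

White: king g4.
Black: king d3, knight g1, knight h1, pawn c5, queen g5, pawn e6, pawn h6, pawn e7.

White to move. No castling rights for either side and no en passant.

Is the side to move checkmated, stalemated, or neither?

checkmate

White to move; white king on g4.
In check: yes, from the black queen on g5.
King squares — f3: attacked by Ng1; g3: attacked by Nh1; h3: attacked by Ng1; f4: attacked by Qg5; h4: attacked by Qg5; f5: attacked by Qg5; g5: attacked by Ph6; h5: attacked by Qg5.
Legal moves for White: none.
In check with no legal moves → checkmate.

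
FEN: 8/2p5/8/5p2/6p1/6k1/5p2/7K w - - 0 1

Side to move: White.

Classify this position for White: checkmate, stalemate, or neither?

White to move; white king on h1.
In check: no.
King squares — g1: attacked by Pf2; g2: attacked by Kg3; h2: attacked by Kg3.
Legal moves for White: none.
Not in check and no legal moves → stalemate.

stalemate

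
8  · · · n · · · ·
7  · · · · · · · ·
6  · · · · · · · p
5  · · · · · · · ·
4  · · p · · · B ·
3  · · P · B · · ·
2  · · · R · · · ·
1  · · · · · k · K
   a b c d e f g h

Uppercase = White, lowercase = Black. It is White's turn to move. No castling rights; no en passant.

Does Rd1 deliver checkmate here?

After Rd1: black king on f1; in check: yes, from the white rook on d1.
King squares — e1: attacked by Rd1; g1: attacked by Rd1; e2: attacked by Bg4; f2: attacked by Be3; g2: attacked by Kh1.
Black has no legal moves → checkmate.

yes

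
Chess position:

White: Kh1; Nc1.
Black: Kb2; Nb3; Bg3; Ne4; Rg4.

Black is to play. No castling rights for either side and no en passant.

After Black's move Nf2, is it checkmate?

no

After Nf2: white king on h1; in check: yes, from the black knight on f2.
White has 2 legal replies: Kg2, Kg1.
In check but a legal move exists → not checkmate.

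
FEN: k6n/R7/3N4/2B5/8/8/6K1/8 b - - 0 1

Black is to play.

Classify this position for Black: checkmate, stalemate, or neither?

Black to move; black king on a8.
In check: yes, from the white rook on a7.
Legal moves for Black: Kb8.
Black is in check but has 1 legal move → neither.

neither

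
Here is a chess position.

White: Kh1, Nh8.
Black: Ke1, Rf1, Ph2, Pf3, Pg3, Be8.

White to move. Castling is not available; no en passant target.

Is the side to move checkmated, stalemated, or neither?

checkmate

White to move; white king on h1.
In check: yes, from the black rook on f1.
King squares — g1: attacked by Rf1; g2: attacked by Pf3; h2: attacked by Pg3.
Legal moves for White: none.
In check with no legal moves → checkmate.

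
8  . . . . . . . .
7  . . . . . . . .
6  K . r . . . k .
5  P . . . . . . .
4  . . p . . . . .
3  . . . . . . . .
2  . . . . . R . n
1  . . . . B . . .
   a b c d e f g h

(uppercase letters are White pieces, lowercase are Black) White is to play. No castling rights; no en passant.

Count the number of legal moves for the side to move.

3

White to move; king on a6.
In check: yes, from the black rook on c6.
Legal moves: Kb7, Ka7, Kb5.
Count: 3.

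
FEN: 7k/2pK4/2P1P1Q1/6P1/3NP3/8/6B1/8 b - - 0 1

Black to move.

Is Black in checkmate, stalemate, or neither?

stalemate

Black to move; black king on h8.
In check: no.
King squares — g7: attacked by Qg6; h7: attacked by Qg6; g8: attacked by Qg6.
Legal moves for Black: none.
Not in check and no legal moves → stalemate.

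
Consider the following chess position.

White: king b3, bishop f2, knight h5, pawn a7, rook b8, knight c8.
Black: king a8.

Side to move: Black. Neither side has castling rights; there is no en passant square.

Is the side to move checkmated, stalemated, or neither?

Black to move; black king on a8.
In check: yes, from the white rook on b8.
King squares — a7: attacked by Bf2; b7: attacked by Rb8; b8: attacked by Pa7.
Legal moves for Black: none.
In check with no legal moves → checkmate.

checkmate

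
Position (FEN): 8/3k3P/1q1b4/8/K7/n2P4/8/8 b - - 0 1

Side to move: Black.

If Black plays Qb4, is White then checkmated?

yes

After Qb4: white king on a4; in check: yes, from the black queen on b4.
King squares — a3: attacked by Qb4; b3: attacked by Qb4; b4: attacked by Bd6; a5: attacked by Qb4; b5: attacked by Na3.
White has no legal moves → checkmate.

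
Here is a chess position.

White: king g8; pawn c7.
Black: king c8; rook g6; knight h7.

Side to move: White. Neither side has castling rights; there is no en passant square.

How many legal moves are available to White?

3

White to move; king on g8.
In check: yes, from the black rook on g6.
Legal moves: Kh8, Kxh7, Kf7.
Count: 3.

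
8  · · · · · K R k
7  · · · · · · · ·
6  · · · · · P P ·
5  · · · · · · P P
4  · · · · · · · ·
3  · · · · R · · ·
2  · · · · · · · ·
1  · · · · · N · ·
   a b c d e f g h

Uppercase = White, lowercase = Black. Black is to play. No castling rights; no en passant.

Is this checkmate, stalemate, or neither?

checkmate

Black to move; black king on h8.
In check: yes, from the white rook on g8.
King squares — g7: attacked by Pf6; h7: attacked by Pg6; g8: attacked by Kf8.
Legal moves for Black: none.
In check with no legal moves → checkmate.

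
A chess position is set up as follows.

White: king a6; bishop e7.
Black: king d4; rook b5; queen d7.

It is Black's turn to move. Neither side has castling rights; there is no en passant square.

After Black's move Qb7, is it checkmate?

yes

After Qb7: white king on a6; in check: yes, from the black queen on b7.
King squares — a5: attacked by Rb5; b5: attacked by Qb7; b6: attacked by Rb5; a7: attacked by Qb7; b7: attacked by Rb5.
White has no legal moves → checkmate.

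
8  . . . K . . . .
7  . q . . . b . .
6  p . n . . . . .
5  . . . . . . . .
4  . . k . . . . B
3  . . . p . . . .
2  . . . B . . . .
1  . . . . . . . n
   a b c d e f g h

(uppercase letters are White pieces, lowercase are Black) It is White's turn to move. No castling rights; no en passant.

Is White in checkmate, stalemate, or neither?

White to move; white king on d8.
In check: yes, from the black knight on c6.
King squares — c7: attacked by Qb7; d7: attacked by Qb7; e7: attacked by Nc6; c8: attacked by Qb7; e8: attacked by Bf7.
Legal moves for White: none.
In check with no legal moves → checkmate.

checkmate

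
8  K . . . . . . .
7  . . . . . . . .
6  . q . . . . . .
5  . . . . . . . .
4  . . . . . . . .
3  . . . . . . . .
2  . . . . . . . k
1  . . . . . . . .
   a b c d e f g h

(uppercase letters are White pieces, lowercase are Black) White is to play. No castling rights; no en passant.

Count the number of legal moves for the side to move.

0

White to move; king on a8.
In check: no.
Legal moves: none.
Count: 0.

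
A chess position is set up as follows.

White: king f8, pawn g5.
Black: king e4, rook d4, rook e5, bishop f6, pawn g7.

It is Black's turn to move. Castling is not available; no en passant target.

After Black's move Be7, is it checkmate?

After Be7: white king on f8; in check: yes, from the black bishop on e7.
White has 4 legal replies: Kg8, Ke8, Kxg7, Kf7.
In check but a legal move exists → not checkmate.

no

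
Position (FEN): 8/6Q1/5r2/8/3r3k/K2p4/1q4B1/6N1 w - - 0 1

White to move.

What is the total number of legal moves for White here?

1

White to move; king on a3.
In check: yes, from the black queen on b2.
Legal moves: Kxb2.
Count: 1.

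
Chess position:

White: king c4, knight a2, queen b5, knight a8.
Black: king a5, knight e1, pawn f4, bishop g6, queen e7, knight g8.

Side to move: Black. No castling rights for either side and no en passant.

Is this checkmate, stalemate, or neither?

Black to move; black king on a5.
In check: yes, from the white queen on b5.
King squares — a4: attacked by Qb5; b4: attacked by Na2; b5: attacked by Kc4; a6: attacked by Qb5; b6: attacked by Qb5.
Legal moves for Black: none.
In check with no legal moves → checkmate.

checkmate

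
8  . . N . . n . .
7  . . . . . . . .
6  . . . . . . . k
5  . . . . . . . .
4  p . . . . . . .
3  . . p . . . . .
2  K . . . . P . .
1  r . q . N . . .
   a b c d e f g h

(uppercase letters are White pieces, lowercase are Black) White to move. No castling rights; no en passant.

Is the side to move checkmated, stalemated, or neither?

White to move; white king on a2.
In check: yes, from the black rook on a1.
King squares — a1: attacked by Qc1; b1: attacked by Ra1; b2: attacked by Qc1; a3: attacked by Ra1; b3: attacked by Pa4.
Legal moves for White: none.
In check with no legal moves → checkmate.

checkmate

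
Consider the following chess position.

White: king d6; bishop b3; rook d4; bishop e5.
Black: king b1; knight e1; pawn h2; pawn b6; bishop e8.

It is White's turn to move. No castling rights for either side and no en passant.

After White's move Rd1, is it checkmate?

After Rd1: black king on b1; in check: yes, from the white rook on d1.
King squares — a1: attacked by Rd1; c1: attacked by Rd1; a2: attacked by Bb3; b2: attacked by Be5; c2: attacked by Bb3.
Black has no legal moves → checkmate.

yes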